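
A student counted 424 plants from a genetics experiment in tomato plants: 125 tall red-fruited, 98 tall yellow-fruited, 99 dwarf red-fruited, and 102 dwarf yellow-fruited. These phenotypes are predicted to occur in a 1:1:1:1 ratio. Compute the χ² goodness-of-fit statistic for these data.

The 1:1:1:1 ratio has 4 parts, so with N = 424 the expected counts are:
  tall red-fruited: 424 × 1/4 = 106
  tall yellow-fruited: 424 × 1/4 = 106
  dwarf red-fruited: 424 × 1/4 = 106
  dwarf yellow-fruited: 424 × 1/4 = 106
χ² = Σ (O − E)² / E
  tall red-fruited: (125 − 106)² / 106 = 3.4057
  tall yellow-fruited: (98 − 106)² / 106 = 0.6038
  dwarf red-fruited: (99 − 106)² / 106 = 0.4623
  dwarf yellow-fruited: (102 − 106)² / 106 = 0.1509
χ² = 3.4057 + 0.6038 + 0.4623 + 0.1509 = 4.6227 ≈ 4.623

4.623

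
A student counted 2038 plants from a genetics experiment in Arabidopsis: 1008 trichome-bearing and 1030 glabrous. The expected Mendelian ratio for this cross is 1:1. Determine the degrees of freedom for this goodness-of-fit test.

A goodness-of-fit test with 2 phenotype classes has df = 2 − 1 = 1.

1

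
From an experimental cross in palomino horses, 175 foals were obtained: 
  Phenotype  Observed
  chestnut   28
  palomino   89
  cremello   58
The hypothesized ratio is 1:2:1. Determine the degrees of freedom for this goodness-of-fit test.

A goodness-of-fit test with 3 phenotype classes has df = 3 − 1 = 2.

2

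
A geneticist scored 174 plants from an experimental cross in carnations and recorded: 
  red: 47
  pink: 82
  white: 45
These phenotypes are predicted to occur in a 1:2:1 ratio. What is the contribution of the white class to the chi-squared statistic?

0.052

Total ratio parts = 4. Expected numbers out of 174:
  red: 174 × 1/4 = 43.5
  pink: 174 × 2/4 = 87
  white: 174 × 1/4 = 43.5
Contribution of white: (45 − 43.5)² / 43.5 = 0.0517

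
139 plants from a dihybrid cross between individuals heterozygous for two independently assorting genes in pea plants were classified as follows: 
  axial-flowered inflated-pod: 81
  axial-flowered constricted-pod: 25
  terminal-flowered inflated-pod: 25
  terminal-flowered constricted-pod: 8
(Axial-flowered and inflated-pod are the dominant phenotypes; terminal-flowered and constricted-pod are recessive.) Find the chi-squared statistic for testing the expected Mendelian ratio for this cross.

A dihybrid F₂ with independent assortment and complete dominance at both loci gives a 9:3:3:1 phenotypic ratio.
The 9:3:3:1 ratio has 16 parts, so with N = 139 the expected counts are:
  axial-flowered inflated-pod: 139 × 9/16 = 78.1875
  axial-flowered constricted-pod: 139 × 3/16 = 26.0625
  terminal-flowered inflated-pod: 139 × 3/16 = 26.0625
  terminal-flowered constricted-pod: 139 × 1/16 = 8.6875
χ² = Σ (O − E)² / E
  axial-flowered inflated-pod: (81 − 78.1875)² / 78.1875 = 0.1012
  axial-flowered constricted-pod: (25 − 26.0625)² / 26.0625 = 0.0433
  terminal-flowered inflated-pod: (25 − 26.0625)² / 26.0625 = 0.0433
  terminal-flowered constricted-pod: (8 − 8.6875)² / 8.6875 = 0.0544
χ² = 0.1012 + 0.0433 + 0.0433 + 0.0544 = 0.2422 ≈ 0.242

0.242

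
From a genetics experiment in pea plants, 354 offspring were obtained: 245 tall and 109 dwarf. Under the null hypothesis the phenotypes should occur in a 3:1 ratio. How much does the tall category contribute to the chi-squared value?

1.583

Total ratio parts = 4. Expected numbers out of 354:
  tall: 354 × 3/4 = 265.5
  dwarf: 354 × 1/4 = 88.5
Contribution of tall: (245 − 265.5)² / 265.5 = 1.5829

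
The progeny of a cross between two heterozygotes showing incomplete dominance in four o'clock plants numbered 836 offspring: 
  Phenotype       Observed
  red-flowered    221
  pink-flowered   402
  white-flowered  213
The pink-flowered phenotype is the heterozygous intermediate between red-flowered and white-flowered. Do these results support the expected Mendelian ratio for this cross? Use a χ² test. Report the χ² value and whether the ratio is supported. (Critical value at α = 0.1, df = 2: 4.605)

With incomplete dominance, a heterozygote × heterozygote cross gives a 1:2:1 phenotypic ratio.
Under the 1:2:1 hypothesis (Σ ratio = 4, N = 836):
  red-flowered: 836 × 1/4 = 209
  pink-flowered: 836 × 2/4 = 418
  white-flowered: 836 × 1/4 = 209
χ² = Σ (O − E)² / E
  red-flowered: (221 − 209)² / 209 = 0.6890
  pink-flowered: (402 − 418)² / 418 = 0.6124
  white-flowered: (213 − 209)² / 209 = 0.0766
χ² = 0.6890 + 0.6124 + 0.0766 = 1.378
Degrees of freedom = 3 − 1 = 2; critical value at α = 0.1 is 4.605.
Since 1.378 < 4.605, we fail to reject the null hypothesis — the data are consistent with the 1:2:1 ratio.

1.378; consistent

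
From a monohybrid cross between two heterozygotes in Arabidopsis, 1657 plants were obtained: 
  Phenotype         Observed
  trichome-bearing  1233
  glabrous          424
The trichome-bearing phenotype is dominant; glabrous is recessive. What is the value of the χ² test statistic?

0.306

For a monohybrid cross between heterozygotes with complete dominance, the expected phenotypic ratio is 3:1.
Expected counts for N = 1657 under a 3:1 ratio (total parts = 4):
  trichome-bearing: 1657 × 3/4 = 1242.75
  glabrous: 1657 × 1/4 = 414.25
χ² = Σ (O − E)² / E
  trichome-bearing: (1233 − 1242.75)² / 1242.75 = 0.0765
  glabrous: (424 − 414.25)² / 414.25 = 0.2295
χ² = 0.0765 + 0.2295 = 0.306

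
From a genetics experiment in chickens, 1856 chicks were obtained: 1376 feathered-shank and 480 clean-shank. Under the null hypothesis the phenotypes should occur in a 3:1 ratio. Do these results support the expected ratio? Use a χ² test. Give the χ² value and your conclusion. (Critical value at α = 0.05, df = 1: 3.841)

The 3:1 ratio has 4 parts, so with N = 1856 the expected counts are:
  feathered-shank: 1856 × 3/4 = 1392
  clean-shank: 1856 × 1/4 = 464
χ² = Σ (O − E)² / E
  feathered-shank: (1376 − 1392)² / 1392 = 0.1839
  clean-shank: (480 − 464)² / 464 = 0.5517
χ² = 0.1839 + 0.5517 = 0.7356 ≈ 0.736
Degrees of freedom = 2 − 1 = 1; critical value at α = 0.05 is 3.841.
Since 0.736 < 3.841, we fail to reject the null hypothesis — the data are consistent with the 3:1 ratio.

0.736; consistent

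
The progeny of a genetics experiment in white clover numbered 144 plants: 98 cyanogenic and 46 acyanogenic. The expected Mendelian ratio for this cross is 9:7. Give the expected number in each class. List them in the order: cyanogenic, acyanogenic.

Total ratio parts = 16. Expected numbers out of 144:
  cyanogenic: 144 × 9/16 = 81
  acyanogenic: 144 × 7/16 = 63

81, 63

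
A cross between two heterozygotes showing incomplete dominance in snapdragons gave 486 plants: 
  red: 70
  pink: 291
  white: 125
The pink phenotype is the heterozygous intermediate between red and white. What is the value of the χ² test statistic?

31.412

With incomplete dominance, a heterozygote × heterozygote cross gives a 1:2:1 phenotypic ratio.
Under the 1:2:1 hypothesis (Σ ratio = 4, N = 486):
  red: 486 × 1/4 = 121.5
  pink: 486 × 2/4 = 243
  white: 486 × 1/4 = 121.5
χ² = Σ (O − E)² / E
  red: (70 − 121.5)² / 121.5 = 21.8292
  pink: (291 − 243)² / 243 = 9.4815
  white: (125 − 121.5)² / 121.5 = 0.1008
χ² = 21.8292 + 9.4815 + 0.1008 = 31.4115 ≈ 31.412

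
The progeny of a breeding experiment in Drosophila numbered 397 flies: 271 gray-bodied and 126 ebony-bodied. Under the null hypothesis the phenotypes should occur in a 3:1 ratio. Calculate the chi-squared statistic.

9.613

Expected counts for N = 397 under a 3:1 ratio (total parts = 4):
  gray-bodied: 397 × 3/4 = 297.75
  ebony-bodied: 397 × 1/4 = 99.25
χ² = Σ (O − E)² / E
  gray-bodied: (271 − 297.75)² / 297.75 = 2.4032
  ebony-bodied: (126 − 99.25)² / 99.25 = 7.2097
χ² = 2.4032 + 7.2097 = 9.6129 ≈ 9.613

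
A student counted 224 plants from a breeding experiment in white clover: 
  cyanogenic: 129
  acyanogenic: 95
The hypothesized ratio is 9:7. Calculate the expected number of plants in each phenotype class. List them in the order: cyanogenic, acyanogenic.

Expected counts for N = 224 under a 9:7 ratio (total parts = 16):
  cyanogenic: 224 × 9/16 = 126
  acyanogenic: 224 × 7/16 = 98

126, 98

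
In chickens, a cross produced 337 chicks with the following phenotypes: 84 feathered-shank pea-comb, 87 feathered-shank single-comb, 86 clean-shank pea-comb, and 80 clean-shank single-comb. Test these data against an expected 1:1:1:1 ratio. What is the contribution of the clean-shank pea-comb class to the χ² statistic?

Total ratio parts = 4. Expected numbers out of 337:
  feathered-shank pea-comb: 337 × 1/4 = 84.25
  feathered-shank single-comb: 337 × 1/4 = 84.25
  clean-shank pea-comb: 337 × 1/4 = 84.25
  clean-shank single-comb: 337 × 1/4 = 84.25
Contribution of clean-shank pea-comb: (86 − 84.25)² / 84.25 = 0.0364

0.036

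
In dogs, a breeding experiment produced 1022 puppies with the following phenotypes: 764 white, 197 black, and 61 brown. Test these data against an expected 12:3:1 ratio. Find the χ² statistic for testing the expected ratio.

Under the 12:3:1 hypothesis (Σ ratio = 16, N = 1022):
  white: 1022 × 12/16 = 766.5
  black: 1022 × 3/16 = 191.625
  brown: 1022 × 1/16 = 63.875
χ² = Σ (O − E)² / E
  white: (764 − 766.5)² / 766.5 = 0.0082
  black: (197 − 191.625)² / 191.625 = 0.1508
  brown: (61 − 63.875)² / 63.875 = 0.1294
χ² = 0.0082 + 0.1508 + 0.1294 = 0.2884 ≈ 0.288

0.288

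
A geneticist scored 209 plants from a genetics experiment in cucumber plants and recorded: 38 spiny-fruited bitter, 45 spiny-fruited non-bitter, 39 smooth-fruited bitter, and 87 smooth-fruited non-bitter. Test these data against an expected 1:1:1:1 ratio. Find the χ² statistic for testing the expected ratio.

31.364

The 1:1:1:1 ratio has 4 parts, so with N = 209 the expected counts are:
  spiny-fruited bitter: 209 × 1/4 = 52.25
  spiny-fruited non-bitter: 209 × 1/4 = 52.25
  smooth-fruited bitter: 209 × 1/4 = 52.25
  smooth-fruited non-bitter: 209 × 1/4 = 52.25
χ² = Σ (O − E)² / E
  spiny-fruited bitter: (38 − 52.25)² / 52.25 = 3.8864
  spiny-fruited non-bitter: (45 − 52.25)² / 52.25 = 1.0060
  smooth-fruited bitter: (39 − 52.25)² / 52.25 = 3.3600
  smooth-fruited non-bitter: (87 − 52.25)² / 52.25 = 23.1112
χ² = 3.8864 + 1.0060 + 3.3600 + 23.1112 = 31.3636 ≈ 31.364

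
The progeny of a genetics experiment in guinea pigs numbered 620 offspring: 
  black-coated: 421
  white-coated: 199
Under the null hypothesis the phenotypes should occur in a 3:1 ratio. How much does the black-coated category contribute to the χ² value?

Under the 3:1 hypothesis (Σ ratio = 4, N = 620):
  black-coated: 620 × 3/4 = 465
  white-coated: 620 × 1/4 = 155
Contribution of black-coated: (421 − 465)² / 465 = 4.1634

4.163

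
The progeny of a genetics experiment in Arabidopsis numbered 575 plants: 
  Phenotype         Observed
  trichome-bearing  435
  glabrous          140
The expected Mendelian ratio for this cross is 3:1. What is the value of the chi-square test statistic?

Total ratio parts = 4. Expected numbers out of 575:
  trichome-bearing: 575 × 3/4 = 431.25
  glabrous: 575 × 1/4 = 143.75
χ² = Σ (O − E)² / E
  trichome-bearing: (435 − 431.25)² / 431.25 = 0.0326
  glabrous: (140 − 143.75)² / 143.75 = 0.0978
χ² = 0.0326 + 0.0978 = 0.1304 ≈ 0.130

0.130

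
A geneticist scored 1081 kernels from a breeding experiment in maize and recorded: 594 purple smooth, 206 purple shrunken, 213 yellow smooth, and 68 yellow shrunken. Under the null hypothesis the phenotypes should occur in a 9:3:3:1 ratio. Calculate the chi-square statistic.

The 9:3:3:1 ratio has 16 parts, so with N = 1081 the expected counts are:
  purple smooth: 1081 × 9/16 = 608.0625
  purple shrunken: 1081 × 3/16 = 202.6875
  yellow smooth: 1081 × 3/16 = 202.6875
  yellow shrunken: 1081 × 1/16 = 67.5625
χ² = Σ (O − E)² / E
  purple smooth: (594 − 608.0625)² / 608.0625 = 0.3252
  purple shrunken: (206 − 202.6875)² / 202.6875 = 0.0541
  yellow smooth: (213 − 202.6875)² / 202.6875 = 0.5247
  yellow shrunken: (68 − 67.5625)² / 67.5625 = 0.0028
χ² = 0.3252 + 0.0541 + 0.5247 + 0.0028 = 0.9068 ≈ 0.907

0.907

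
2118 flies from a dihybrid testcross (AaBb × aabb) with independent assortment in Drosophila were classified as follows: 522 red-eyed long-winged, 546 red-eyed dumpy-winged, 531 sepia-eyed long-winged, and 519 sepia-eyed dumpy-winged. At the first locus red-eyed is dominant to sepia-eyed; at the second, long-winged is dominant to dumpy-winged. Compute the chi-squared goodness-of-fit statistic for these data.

0.833

A dihybrid testcross with independent assortment gives a 1:1:1:1 ratio.
The 1:1:1:1 ratio has 4 parts, so with N = 2118 the expected counts are:
  red-eyed long-winged: 2118 × 1/4 = 529.5
  red-eyed dumpy-winged: 2118 × 1/4 = 529.5
  sepia-eyed long-winged: 2118 × 1/4 = 529.5
  sepia-eyed dumpy-winged: 2118 × 1/4 = 529.5
χ² = Σ (O − E)² / E
  red-eyed long-winged: (522 − 529.5)² / 529.5 = 0.1062
  red-eyed dumpy-winged: (546 − 529.5)² / 529.5 = 0.5142
  sepia-eyed long-winged: (531 − 529.5)² / 529.5 = 0.0042
  sepia-eyed dumpy-winged: (519 − 529.5)² / 529.5 = 0.2082
χ² = 0.1062 + 0.5142 + 0.0042 + 0.2082 = 0.8328 ≈ 0.833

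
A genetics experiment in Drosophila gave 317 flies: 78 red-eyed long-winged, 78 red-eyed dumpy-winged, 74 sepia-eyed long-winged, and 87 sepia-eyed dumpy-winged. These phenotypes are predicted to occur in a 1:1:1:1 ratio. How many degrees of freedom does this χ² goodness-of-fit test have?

3

A goodness-of-fit test with 4 phenotype classes has df = 4 − 1 = 3.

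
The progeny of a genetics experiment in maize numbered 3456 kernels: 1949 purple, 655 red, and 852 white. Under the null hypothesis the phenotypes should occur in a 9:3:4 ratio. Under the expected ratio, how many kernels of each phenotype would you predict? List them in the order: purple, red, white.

1944, 648, 864

Expected counts for N = 3456 under a 9:3:4 ratio (total parts = 16):
  purple: 3456 × 9/16 = 1944
  red: 3456 × 3/16 = 648
  white: 3456 × 4/16 = 864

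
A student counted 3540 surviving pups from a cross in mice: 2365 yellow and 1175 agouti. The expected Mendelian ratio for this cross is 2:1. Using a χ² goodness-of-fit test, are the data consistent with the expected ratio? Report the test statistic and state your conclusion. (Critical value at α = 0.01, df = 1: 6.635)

The 2:1 ratio has 3 parts, so with N = 3540 the expected counts are:
  yellow: 3540 × 2/3 = 2360
  agouti: 3540 × 1/3 = 1180
χ² = Σ (O − E)² / E
  yellow: (2365 − 2360)² / 2360 = 0.0106
  agouti: (1175 − 1180)² / 1180 = 0.0212
χ² = 0.0106 + 0.0212 = 0.0318 ≈ 0.032
Degrees of freedom = 2 − 1 = 1; critical value at α = 0.01 is 6.635.
Since 0.032 < 6.635, we fail to reject the null hypothesis — the data are consistent with the 2:1 ratio.

0.032; consistent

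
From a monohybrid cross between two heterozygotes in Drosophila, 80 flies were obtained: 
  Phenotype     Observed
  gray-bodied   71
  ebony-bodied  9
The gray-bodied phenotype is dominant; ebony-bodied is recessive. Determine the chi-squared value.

For a monohybrid cross between heterozygotes with complete dominance, the expected phenotypic ratio is 3:1.
Total ratio parts = 4. Expected numbers out of 80:
  gray-bodied: 80 × 3/4 = 60
  ebony-bodied: 80 × 1/4 = 20
χ² = Σ (O − E)² / E
  gray-bodied: (71 − 60)² / 60 = 2.0167
  ebony-bodied: (9 − 20)² / 20 = 6.0500
χ² = 2.0167 + 6.0500 = 8.0667 ≈ 8.067

8.067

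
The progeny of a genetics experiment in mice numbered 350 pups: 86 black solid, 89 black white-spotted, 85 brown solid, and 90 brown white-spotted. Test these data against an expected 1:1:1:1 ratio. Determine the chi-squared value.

0.194

The 1:1:1:1 ratio has 4 parts, so with N = 350 the expected counts are:
  black solid: 350 × 1/4 = 87.5
  black white-spotted: 350 × 1/4 = 87.5
  brown solid: 350 × 1/4 = 87.5
  brown white-spotted: 350 × 1/4 = 87.5
χ² = Σ (O − E)² / E
  black solid: (86 − 87.5)² / 87.5 = 0.0257
  black white-spotted: (89 − 87.5)² / 87.5 = 0.0257
  brown solid: (85 − 87.5)² / 87.5 = 0.0714
  brown white-spotted: (90 − 87.5)² / 87.5 = 0.0714
χ² = 0.0257 + 0.0257 + 0.0714 + 0.0714 = 0.1942 ≈ 0.194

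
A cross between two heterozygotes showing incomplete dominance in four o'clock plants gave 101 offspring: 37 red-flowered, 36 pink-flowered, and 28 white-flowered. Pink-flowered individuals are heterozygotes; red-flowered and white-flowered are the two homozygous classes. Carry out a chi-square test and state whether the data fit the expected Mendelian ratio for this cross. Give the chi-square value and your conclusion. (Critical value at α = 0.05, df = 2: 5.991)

9.931; not consistent

With incomplete dominance, a heterozygote × heterozygote cross gives a 1:2:1 phenotypic ratio.
The 1:2:1 ratio has 4 parts, so with N = 101 the expected counts are:
  red-flowered: 101 × 1/4 = 25.25
  pink-flowered: 101 × 2/4 = 50.5
  white-flowered: 101 × 1/4 = 25.25
χ² = Σ (O − E)² / E
  red-flowered: (37 − 25.25)² / 25.25 = 5.4678
  pink-flowered: (36 − 50.5)² / 50.5 = 4.1634
  white-flowered: (28 − 25.25)² / 25.25 = 0.2995
χ² = 5.4678 + 4.1634 + 0.2995 = 9.9307 ≈ 9.931
Degrees of freedom = 3 − 1 = 2; critical value at α = 0.05 is 5.991.
Since 9.931 > 5.991, we reject the null hypothesis — the data do not fit the 1:2:1 ratio.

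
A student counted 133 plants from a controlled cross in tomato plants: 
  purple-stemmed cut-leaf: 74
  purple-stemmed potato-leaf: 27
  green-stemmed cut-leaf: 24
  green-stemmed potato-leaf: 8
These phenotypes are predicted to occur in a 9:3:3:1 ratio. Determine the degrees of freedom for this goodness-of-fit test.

A goodness-of-fit test with 4 phenotype classes has df = 4 − 1 = 3.

3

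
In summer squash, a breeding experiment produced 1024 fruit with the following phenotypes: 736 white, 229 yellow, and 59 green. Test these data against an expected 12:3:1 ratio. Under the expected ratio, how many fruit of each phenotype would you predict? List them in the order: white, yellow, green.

768, 192, 64

Under the 12:3:1 hypothesis (Σ ratio = 16, N = 1024):
  white: 1024 × 12/16 = 768
  yellow: 1024 × 3/16 = 192
  green: 1024 × 1/16 = 64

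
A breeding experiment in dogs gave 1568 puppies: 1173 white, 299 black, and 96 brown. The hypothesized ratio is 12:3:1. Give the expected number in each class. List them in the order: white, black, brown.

Under the 12:3:1 hypothesis (Σ ratio = 16, N = 1568):
  white: 1568 × 12/16 = 1176
  black: 1568 × 3/16 = 294
  brown: 1568 × 1/16 = 98

1176, 294, 98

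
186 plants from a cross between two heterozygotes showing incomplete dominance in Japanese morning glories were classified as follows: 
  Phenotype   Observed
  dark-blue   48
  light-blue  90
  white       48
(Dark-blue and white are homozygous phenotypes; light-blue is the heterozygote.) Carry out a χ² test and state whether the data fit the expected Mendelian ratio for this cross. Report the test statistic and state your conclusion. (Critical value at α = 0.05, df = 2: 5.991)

With incomplete dominance, a heterozygote × heterozygote cross gives a 1:2:1 phenotypic ratio.
Expected counts for N = 186 under a 1:2:1 ratio (total parts = 4):
  dark-blue: 186 × 1/4 = 46.5
  light-blue: 186 × 2/4 = 93
  white: 186 × 1/4 = 46.5
χ² = Σ (O − E)² / E
  dark-blue: (48 − 46.5)² / 46.5 = 0.0484
  light-blue: (90 − 93)² / 93 = 0.0968
  white: (48 − 46.5)² / 46.5 = 0.0484
χ² = 0.0484 + 0.0968 + 0.0484 = 0.1936 ≈ 0.194
Degrees of freedom = 3 − 1 = 2; critical value at α = 0.05 is 5.991.
Since 0.194 < 5.991, we fail to reject the null hypothesis — the data are consistent with the 1:2:1 ratio.

0.194; consistent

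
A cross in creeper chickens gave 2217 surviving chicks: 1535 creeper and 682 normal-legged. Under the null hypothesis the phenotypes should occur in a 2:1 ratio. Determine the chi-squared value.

The 2:1 ratio has 3 parts, so with N = 2217 the expected counts are:
  creeper: 2217 × 2/3 = 1478
  normal-legged: 2217 × 1/3 = 739
χ² = Σ (O − E)² / E
  creeper: (1535 − 1478)² / 1478 = 2.1982
  normal-legged: (682 − 739)² / 739 = 4.3965
χ² = 2.1982 + 4.3965 = 6.5947 ≈ 6.595

6.595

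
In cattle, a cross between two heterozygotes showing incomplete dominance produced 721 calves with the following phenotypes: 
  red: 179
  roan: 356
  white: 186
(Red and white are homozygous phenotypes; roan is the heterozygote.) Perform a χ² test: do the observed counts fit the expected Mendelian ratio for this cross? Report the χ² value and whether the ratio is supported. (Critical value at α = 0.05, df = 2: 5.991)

0.248; consistent

With incomplete dominance, a heterozygote × heterozygote cross gives a 1:2:1 phenotypic ratio.
Total ratio parts = 4. Expected numbers out of 721:
  red: 721 × 1/4 = 180.25
  roan: 721 × 2/4 = 360.5
  white: 721 × 1/4 = 180.25
χ² = Σ (O − E)² / E
  red: (179 − 180.25)² / 180.25 = 0.0087
  roan: (356 − 360.5)² / 360.5 = 0.0562
  white: (186 − 180.25)² / 180.25 = 0.1834
χ² = 0.0087 + 0.0562 + 0.1834 = 0.2483 ≈ 0.248
Degrees of freedom = 3 − 1 = 2; critical value at α = 0.05 is 5.991.
Since 0.248 < 5.991, we fail to reject the null hypothesis — the data are consistent with the 1:2:1 ratio.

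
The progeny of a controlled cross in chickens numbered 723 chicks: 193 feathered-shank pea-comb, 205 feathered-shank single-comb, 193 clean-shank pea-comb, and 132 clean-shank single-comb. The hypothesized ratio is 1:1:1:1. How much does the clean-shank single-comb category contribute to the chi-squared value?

Total ratio parts = 4. Expected numbers out of 723:
  feathered-shank pea-comb: 723 × 1/4 = 180.75
  feathered-shank single-comb: 723 × 1/4 = 180.75
  clean-shank pea-comb: 723 × 1/4 = 180.75
  clean-shank single-comb: 723 × 1/4 = 180.75
Contribution of clean-shank single-comb: (132 − 180.75)² / 180.75 = 13.1483

13.148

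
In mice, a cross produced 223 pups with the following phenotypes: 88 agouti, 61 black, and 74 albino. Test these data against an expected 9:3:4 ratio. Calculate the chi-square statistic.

25.953

The 9:3:4 ratio has 16 parts, so with N = 223 the expected counts are:
  agouti: 223 × 9/16 = 125.4375
  black: 223 × 3/16 = 41.8125
  albino: 223 × 4/16 = 55.75
χ² = Σ (O − E)² / E
  agouti: (88 − 125.4375)² / 125.4375 = 11.1734
  black: (61 − 41.8125)² / 41.8125 = 8.8050
  albino: (74 − 55.75)² / 55.75 = 5.9742
χ² = 11.1734 + 8.8050 + 5.9742 = 25.9526 ≈ 25.953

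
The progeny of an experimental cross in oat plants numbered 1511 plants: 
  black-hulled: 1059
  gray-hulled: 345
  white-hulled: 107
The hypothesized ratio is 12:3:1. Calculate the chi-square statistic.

The 12:3:1 ratio has 16 parts, so with N = 1511 the expected counts are:
  black-hulled: 1511 × 12/16 = 1133.25
  gray-hulled: 1511 × 3/16 = 283.3125
  white-hulled: 1511 × 1/16 = 94.4375
χ² = Σ (O − E)² / E
  black-hulled: (1059 − 1133.25)² / 1133.25 = 4.8648
  gray-hulled: (345 − 283.3125)² / 283.3125 = 13.4316
  white-hulled: (107 − 94.4375)² / 94.4375 = 1.6711
χ² = 4.8648 + 13.4316 + 1.6711 = 19.9675 ≈ 19.968

19.968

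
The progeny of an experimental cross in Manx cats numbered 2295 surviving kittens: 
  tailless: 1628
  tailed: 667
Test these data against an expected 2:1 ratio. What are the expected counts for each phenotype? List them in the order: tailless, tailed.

The 2:1 ratio has 3 parts, so with N = 2295 the expected counts are:
  tailless: 2295 × 2/3 = 1530
  tailed: 2295 × 1/3 = 765

1530, 765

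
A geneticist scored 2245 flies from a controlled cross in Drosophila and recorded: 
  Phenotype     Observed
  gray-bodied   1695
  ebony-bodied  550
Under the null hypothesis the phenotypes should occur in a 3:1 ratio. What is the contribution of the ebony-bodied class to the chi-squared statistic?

0.226

Under the 3:1 hypothesis (Σ ratio = 4, N = 2245):
  gray-bodied: 2245 × 3/4 = 1683.75
  ebony-bodied: 2245 × 1/4 = 561.25
Contribution of ebony-bodied: (550 − 561.25)² / 561.25 = 0.2255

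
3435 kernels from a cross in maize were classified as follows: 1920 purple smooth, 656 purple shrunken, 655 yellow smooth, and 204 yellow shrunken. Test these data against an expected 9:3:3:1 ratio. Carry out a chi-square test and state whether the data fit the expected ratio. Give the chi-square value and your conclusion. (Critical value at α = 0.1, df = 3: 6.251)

1.016; consistent

The 9:3:3:1 ratio has 16 parts, so with N = 3435 the expected counts are:
  purple smooth: 3435 × 9/16 = 1932.1875
  purple shrunken: 3435 × 3/16 = 644.0625
  yellow smooth: 3435 × 3/16 = 644.0625
  yellow shrunken: 3435 × 1/16 = 214.6875
χ² = Σ (O − E)² / E
  purple smooth: (1920 − 1932.1875)² / 1932.1875 = 0.0769
  purple shrunken: (656 − 644.0625)² / 644.0625 = 0.2213
  yellow smooth: (655 − 644.0625)² / 644.0625 = 0.1857
  yellow shrunken: (204 − 214.6875)² / 214.6875 = 0.5320
χ² = 0.0769 + 0.2213 + 0.1857 + 0.5320 = 1.0159 ≈ 1.016
Degrees of freedom = 4 − 1 = 3; critical value at α = 0.1 is 6.251.
Since 1.016 < 6.251, we fail to reject the null hypothesis — the data are consistent with the 9:3:3:1 ratio.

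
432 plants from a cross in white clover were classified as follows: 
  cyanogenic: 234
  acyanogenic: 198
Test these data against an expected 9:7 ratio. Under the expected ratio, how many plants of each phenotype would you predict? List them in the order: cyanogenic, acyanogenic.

Total ratio parts = 16. Expected numbers out of 432:
  cyanogenic: 432 × 9/16 = 243
  acyanogenic: 432 × 7/16 = 189

243, 189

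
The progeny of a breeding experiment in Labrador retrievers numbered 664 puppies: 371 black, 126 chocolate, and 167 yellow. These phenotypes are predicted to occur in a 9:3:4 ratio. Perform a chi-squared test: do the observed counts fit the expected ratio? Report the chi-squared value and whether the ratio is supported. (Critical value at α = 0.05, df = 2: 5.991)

The 9:3:4 ratio has 16 parts, so with N = 664 the expected counts are:
  black: 664 × 9/16 = 373.5
  chocolate: 664 × 3/16 = 124.5
  yellow: 664 × 4/16 = 166
χ² = Σ (O − E)² / E
  black: (371 − 373.5)² / 373.5 = 0.0167
  chocolate: (126 − 124.5)² / 124.5 = 0.0181
  yellow: (167 − 166)² / 166 = 0.0060
χ² = 0.0167 + 0.0181 + 0.0060 = 0.0408 ≈ 0.041
Degrees of freedom = 3 − 1 = 2; critical value at α = 0.05 is 5.991.
Since 0.041 < 5.991, we fail to reject the null hypothesis — the data are consistent with the 9:3:4 ratio.

0.041; consistent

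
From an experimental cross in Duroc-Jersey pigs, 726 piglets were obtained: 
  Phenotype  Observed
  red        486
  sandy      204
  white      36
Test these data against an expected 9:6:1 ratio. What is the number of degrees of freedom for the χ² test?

2

A goodness-of-fit test with 3 phenotype classes has df = 3 − 1 = 2.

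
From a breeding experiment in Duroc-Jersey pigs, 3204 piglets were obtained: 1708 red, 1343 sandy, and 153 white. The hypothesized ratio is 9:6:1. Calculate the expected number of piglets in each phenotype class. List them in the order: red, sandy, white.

Under the 9:6:1 hypothesis (Σ ratio = 16, N = 3204):
  red: 3204 × 9/16 = 1802.25
  sandy: 3204 × 6/16 = 1201.5
  white: 3204 × 1/16 = 200.25

1802.25, 1201.5, 200.25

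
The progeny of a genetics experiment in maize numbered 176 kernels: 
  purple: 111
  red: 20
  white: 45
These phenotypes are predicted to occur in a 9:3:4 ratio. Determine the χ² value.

6.598

The 9:3:4 ratio has 16 parts, so with N = 176 the expected counts are:
  purple: 176 × 9/16 = 99
  red: 176 × 3/16 = 33
  white: 176 × 4/16 = 44
χ² = Σ (O − E)² / E
  purple: (111 − 99)² / 99 = 1.4545
  red: (20 − 33)² / 33 = 5.1212
  white: (45 − 44)² / 44 = 0.0227
χ² = 1.4545 + 5.1212 + 0.0227 = 6.5984 ≈ 6.598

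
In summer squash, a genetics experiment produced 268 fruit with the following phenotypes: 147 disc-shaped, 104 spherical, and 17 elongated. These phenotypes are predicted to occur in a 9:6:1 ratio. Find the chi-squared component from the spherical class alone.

The 9:6:1 ratio has 16 parts, so with N = 268 the expected counts are:
  disc-shaped: 268 × 9/16 = 150.75
  spherical: 268 × 6/16 = 100.5
  elongated: 268 × 1/16 = 16.75
Contribution of spherical: (104 − 100.5)² / 100.5 = 0.1219

0.122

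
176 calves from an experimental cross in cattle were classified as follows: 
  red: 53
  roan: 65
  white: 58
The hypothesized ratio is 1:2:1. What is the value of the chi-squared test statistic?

12.307

The 1:2:1 ratio has 4 parts, so with N = 176 the expected counts are:
  red: 176 × 1/4 = 44
  roan: 176 × 2/4 = 88
  white: 176 × 1/4 = 44
χ² = Σ (O − E)² / E
  red: (53 − 44)² / 44 = 1.8409
  roan: (65 − 88)² / 88 = 6.0114
  white: (58 − 44)² / 44 = 4.4545
χ² = 1.8409 + 6.0114 + 4.4545 = 12.3068 ≈ 12.307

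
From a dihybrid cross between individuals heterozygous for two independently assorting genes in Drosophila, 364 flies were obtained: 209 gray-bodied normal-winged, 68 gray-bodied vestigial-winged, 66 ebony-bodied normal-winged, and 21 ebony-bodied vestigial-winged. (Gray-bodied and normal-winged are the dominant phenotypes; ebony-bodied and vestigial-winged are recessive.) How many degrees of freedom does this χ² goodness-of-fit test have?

A dihybrid F₂ with independent assortment and complete dominance at both loci gives a 9:3:3:1 phenotypic ratio.
A goodness-of-fit test with 4 phenotype classes has df = 4 − 1 = 3.

3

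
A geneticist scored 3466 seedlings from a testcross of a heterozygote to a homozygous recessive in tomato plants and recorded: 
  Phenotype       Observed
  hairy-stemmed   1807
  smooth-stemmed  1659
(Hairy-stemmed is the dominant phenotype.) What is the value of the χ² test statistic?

6.320

A testcross of a heterozygote (Aa × aa) gives a 1:1 phenotypic ratio.
Under the 1:1 hypothesis (Σ ratio = 2, N = 3466):
  hairy-stemmed: 3466 × 1/2 = 1733
  smooth-stemmed: 3466 × 1/2 = 1733
χ² = Σ (O − E)² / E
  hairy-stemmed: (1807 − 1733)² / 1733 = 3.1598
  smooth-stemmed: (1659 − 1733)² / 1733 = 3.1598
χ² = 3.1598 + 3.1598 = 6.3196 ≈ 6.320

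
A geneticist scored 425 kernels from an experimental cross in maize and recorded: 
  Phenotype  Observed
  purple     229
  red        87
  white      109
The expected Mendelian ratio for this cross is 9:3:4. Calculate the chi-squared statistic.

1.166

Under the 9:3:4 hypothesis (Σ ratio = 16, N = 425):
  purple: 425 × 9/16 = 239.0625
  red: 425 × 3/16 = 79.6875
  white: 425 × 4/16 = 106.25
χ² = Σ (O − E)² / E
  purple: (229 − 239.0625)² / 239.0625 = 0.4235
  red: (87 − 79.6875)² / 79.6875 = 0.6710
  white: (109 − 106.25)² / 106.25 = 0.0712
χ² = 0.4235 + 0.6710 + 0.0712 = 1.1657 ≈ 1.166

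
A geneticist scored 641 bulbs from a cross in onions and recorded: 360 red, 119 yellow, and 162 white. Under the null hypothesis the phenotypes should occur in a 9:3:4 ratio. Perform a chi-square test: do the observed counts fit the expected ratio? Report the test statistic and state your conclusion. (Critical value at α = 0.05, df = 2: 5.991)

Under the 9:3:4 hypothesis (Σ ratio = 16, N = 641):
  red: 641 × 9/16 = 360.5625
  yellow: 641 × 3/16 = 120.1875
  white: 641 × 4/16 = 160.25
χ² = Σ (O − E)² / E
  red: (360 − 360.5625)² / 360.5625 = 0.0009
  yellow: (119 − 120.1875)² / 120.1875 = 0.0117
  white: (162 − 160.25)² / 160.25 = 0.0191
χ² = 0.0009 + 0.0117 + 0.0191 = 0.0317 ≈ 0.032
Degrees of freedom = 3 − 1 = 2; critical value at α = 0.05 is 5.991.
Since 0.032 < 5.991, we fail to reject the null hypothesis — the data are consistent with the 9:3:4 ratio.

0.032; consistent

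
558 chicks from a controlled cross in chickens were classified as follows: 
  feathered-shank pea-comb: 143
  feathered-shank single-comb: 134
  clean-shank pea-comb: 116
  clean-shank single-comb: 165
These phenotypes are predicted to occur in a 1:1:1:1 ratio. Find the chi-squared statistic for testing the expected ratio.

8.925

Total ratio parts = 4. Expected numbers out of 558:
  feathered-shank pea-comb: 558 × 1/4 = 139.5
  feathered-shank single-comb: 558 × 1/4 = 139.5
  clean-shank pea-comb: 558 × 1/4 = 139.5
  clean-shank single-comb: 558 × 1/4 = 139.5
χ² = Σ (O − E)² / E
  feathered-shank pea-comb: (143 − 139.5)² / 139.5 = 0.0878
  feathered-shank single-comb: (134 − 139.5)² / 139.5 = 0.2168
  clean-shank pea-comb: (116 − 139.5)² / 139.5 = 3.9588
  clean-shank single-comb: (165 − 139.5)² / 139.5 = 4.6613
χ² = 0.0878 + 0.2168 + 3.9588 + 4.6613 = 8.9247 ≈ 8.925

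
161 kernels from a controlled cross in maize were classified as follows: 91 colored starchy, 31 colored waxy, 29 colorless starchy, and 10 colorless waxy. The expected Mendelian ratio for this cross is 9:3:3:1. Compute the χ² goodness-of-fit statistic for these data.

Expected counts for N = 161 under a 9:3:3:1 ratio (total parts = 16):
  colored starchy: 161 × 9/16 = 90.5625
  colored waxy: 161 × 3/16 = 30.1875
  colorless starchy: 161 × 3/16 = 30.1875
  colorless waxy: 161 × 1/16 = 10.0625
χ² = Σ (O − E)² / E
  colored starchy: (91 − 90.5625)² / 90.5625 = 0.0021
  colored waxy: (31 − 30.1875)² / 30.1875 = 0.0219
  colorless starchy: (29 − 30.1875)² / 30.1875 = 0.0467
  colorless waxy: (10 − 10.0625)² / 10.0625 = 0.0004
χ² = 0.0021 + 0.0219 + 0.0467 + 0.0004 = 0.0711 ≈ 0.071

0.071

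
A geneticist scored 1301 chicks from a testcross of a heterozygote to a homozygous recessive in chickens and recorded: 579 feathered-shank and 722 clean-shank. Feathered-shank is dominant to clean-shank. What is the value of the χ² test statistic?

A testcross of a heterozygote (Aa × aa) gives a 1:1 phenotypic ratio.
The 1:1 ratio has 2 parts, so with N = 1301 the expected counts are:
  feathered-shank: 1301 × 1/2 = 650.5
  clean-shank: 1301 × 1/2 = 650.5
χ² = Σ (O − E)² / E
  feathered-shank: (579 − 650.5)² / 650.5 = 7.8590
  clean-shank: (722 − 650.5)² / 650.5 = 7.8590
χ² = 7.8590 + 7.8590 = 15.718

15.718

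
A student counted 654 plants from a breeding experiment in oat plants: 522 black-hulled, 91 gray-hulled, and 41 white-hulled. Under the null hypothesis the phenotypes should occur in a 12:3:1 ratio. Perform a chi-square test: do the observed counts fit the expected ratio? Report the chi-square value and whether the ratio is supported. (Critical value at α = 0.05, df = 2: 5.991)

10.179; not consistent

Under the 12:3:1 hypothesis (Σ ratio = 16, N = 654):
  black-hulled: 654 × 12/16 = 490.5
  gray-hulled: 654 × 3/16 = 122.625
  white-hulled: 654 × 1/16 = 40.875
χ² = Σ (O − E)² / E
  black-hulled: (522 − 490.5)² / 490.5 = 2.0229
  gray-hulled: (91 − 122.625)² / 122.625 = 8.1561
  white-hulled: (41 − 40.875)² / 40.875 = 0.0004
χ² = 2.0229 + 8.1561 + 0.0004 = 10.1794 ≈ 10.179
Degrees of freedom = 3 − 1 = 2; critical value at α = 0.05 is 5.991.
Since 10.179 > 5.991, we reject the null hypothesis — the data do not fit the 12:3:1 ratio.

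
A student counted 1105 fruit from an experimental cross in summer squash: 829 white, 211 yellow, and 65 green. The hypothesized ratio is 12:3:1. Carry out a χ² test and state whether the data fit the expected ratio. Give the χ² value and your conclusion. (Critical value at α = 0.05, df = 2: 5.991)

0.309; consistent

Expected counts for N = 1105 under a 12:3:1 ratio (total parts = 16):
  white: 1105 × 12/16 = 828.75
  yellow: 1105 × 3/16 = 207.1875
  green: 1105 × 1/16 = 69.0625
χ² = Σ (O − E)² / E
  white: (829 − 828.75)² / 828.75 = 0.0001
  yellow: (211 − 207.1875)² / 207.1875 = 0.0702
  green: (65 − 69.0625)² / 69.0625 = 0.2390
χ² = 0.0001 + 0.0702 + 0.2390 = 0.3093 ≈ 0.309
Degrees of freedom = 3 − 1 = 2; critical value at α = 0.05 is 5.991.
Since 0.309 < 5.991, we fail to reject the null hypothesis — the data are consistent with the 12:3:1 ratio.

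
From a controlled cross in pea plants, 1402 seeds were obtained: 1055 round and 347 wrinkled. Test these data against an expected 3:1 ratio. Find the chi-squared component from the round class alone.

0.012

Expected counts for N = 1402 under a 3:1 ratio (total parts = 4):
  round: 1402 × 3/4 = 1051.5
  wrinkled: 1402 × 1/4 = 350.5
Contribution of round: (1055 − 1051.5)² / 1051.5 = 0.0117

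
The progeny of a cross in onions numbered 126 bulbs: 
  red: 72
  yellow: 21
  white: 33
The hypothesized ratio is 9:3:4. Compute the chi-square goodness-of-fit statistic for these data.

0.381

The 9:3:4 ratio has 16 parts, so with N = 126 the expected counts are:
  red: 126 × 9/16 = 70.875
  yellow: 126 × 3/16 = 23.625
  white: 126 × 4/16 = 31.5
χ² = Σ (O − E)² / E
  red: (72 − 70.875)² / 70.875 = 0.0179
  yellow: (21 − 23.625)² / 23.625 = 0.2917
  white: (33 − 31.5)² / 31.5 = 0.0714
χ² = 0.0179 + 0.2917 + 0.0714 = 0.381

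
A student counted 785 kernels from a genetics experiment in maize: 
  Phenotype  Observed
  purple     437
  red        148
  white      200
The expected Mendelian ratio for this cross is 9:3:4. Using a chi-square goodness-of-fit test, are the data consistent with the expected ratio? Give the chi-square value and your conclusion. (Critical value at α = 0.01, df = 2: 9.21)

0.123; consistent

Expected counts for N = 785 under a 9:3:4 ratio (total parts = 16):
  purple: 785 × 9/16 = 441.5625
  red: 785 × 3/16 = 147.1875
  white: 785 × 4/16 = 196.25
χ² = Σ (O − E)² / E
  purple: (437 − 441.5625)² / 441.5625 = 0.0471
  red: (148 − 147.1875)² / 147.1875 = 0.0045
  white: (200 − 196.25)² / 196.25 = 0.0717
χ² = 0.0471 + 0.0045 + 0.0717 = 0.1233 ≈ 0.123
Degrees of freedom = 3 − 1 = 2; critical value at α = 0.01 is 9.21.
Since 0.123 < 9.21, we fail to reject the null hypothesis — the data are consistent with the 9:3:4 ratio.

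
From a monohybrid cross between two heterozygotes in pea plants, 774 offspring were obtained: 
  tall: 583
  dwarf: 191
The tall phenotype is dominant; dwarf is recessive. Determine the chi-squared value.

For a monohybrid cross between heterozygotes with complete dominance, the expected phenotypic ratio is 3:1.
Total ratio parts = 4. Expected numbers out of 774:
  tall: 774 × 3/4 = 580.5
  dwarf: 774 × 1/4 = 193.5
χ² = Σ (O − E)² / E
  tall: (583 − 580.5)² / 580.5 = 0.0108
  dwarf: (191 − 193.5)² / 193.5 = 0.0323
χ² = 0.0108 + 0.0323 = 0.0431 ≈ 0.043

0.043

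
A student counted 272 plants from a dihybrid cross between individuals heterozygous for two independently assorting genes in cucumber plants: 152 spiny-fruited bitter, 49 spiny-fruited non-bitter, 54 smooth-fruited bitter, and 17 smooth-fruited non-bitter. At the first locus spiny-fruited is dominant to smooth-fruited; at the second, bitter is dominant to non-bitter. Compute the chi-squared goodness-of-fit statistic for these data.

A dihybrid F₂ with independent assortment and complete dominance at both loci gives a 9:3:3:1 phenotypic ratio.
The 9:3:3:1 ratio has 16 parts, so with N = 272 the expected counts are:
  spiny-fruited bitter: 272 × 9/16 = 153
  spiny-fruited non-bitter: 272 × 3/16 = 51
  smooth-fruited bitter: 272 × 3/16 = 51
  smooth-fruited non-bitter: 272 × 1/16 = 17
χ² = Σ (O − E)² / E
  spiny-fruited bitter: (152 − 153)² / 153 = 0.0065
  spiny-fruited non-bitter: (49 − 51)² / 51 = 0.0784
  smooth-fruited bitter: (54 − 51)² / 51 = 0.1765
  smooth-fruited non-bitter: (17 − 17)² / 17 = 0.0000
χ² = 0.0065 + 0.0784 + 0.1765 + 0.0000 = 0.2614 ≈ 0.261

0.261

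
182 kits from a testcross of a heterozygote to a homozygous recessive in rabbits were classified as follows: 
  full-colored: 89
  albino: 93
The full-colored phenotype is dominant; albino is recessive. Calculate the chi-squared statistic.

0.088

A testcross of a heterozygote (Aa × aa) gives a 1:1 phenotypic ratio.
Expected counts for N = 182 under a 1:1 ratio (total parts = 2):
  full-colored: 182 × 1/2 = 91
  albino: 182 × 1/2 = 91
χ² = Σ (O − E)² / E
  full-colored: (89 − 91)² / 91 = 0.0440
  albino: (93 − 91)² / 91 = 0.0440
χ² = 0.0440 + 0.0440 = 0.088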